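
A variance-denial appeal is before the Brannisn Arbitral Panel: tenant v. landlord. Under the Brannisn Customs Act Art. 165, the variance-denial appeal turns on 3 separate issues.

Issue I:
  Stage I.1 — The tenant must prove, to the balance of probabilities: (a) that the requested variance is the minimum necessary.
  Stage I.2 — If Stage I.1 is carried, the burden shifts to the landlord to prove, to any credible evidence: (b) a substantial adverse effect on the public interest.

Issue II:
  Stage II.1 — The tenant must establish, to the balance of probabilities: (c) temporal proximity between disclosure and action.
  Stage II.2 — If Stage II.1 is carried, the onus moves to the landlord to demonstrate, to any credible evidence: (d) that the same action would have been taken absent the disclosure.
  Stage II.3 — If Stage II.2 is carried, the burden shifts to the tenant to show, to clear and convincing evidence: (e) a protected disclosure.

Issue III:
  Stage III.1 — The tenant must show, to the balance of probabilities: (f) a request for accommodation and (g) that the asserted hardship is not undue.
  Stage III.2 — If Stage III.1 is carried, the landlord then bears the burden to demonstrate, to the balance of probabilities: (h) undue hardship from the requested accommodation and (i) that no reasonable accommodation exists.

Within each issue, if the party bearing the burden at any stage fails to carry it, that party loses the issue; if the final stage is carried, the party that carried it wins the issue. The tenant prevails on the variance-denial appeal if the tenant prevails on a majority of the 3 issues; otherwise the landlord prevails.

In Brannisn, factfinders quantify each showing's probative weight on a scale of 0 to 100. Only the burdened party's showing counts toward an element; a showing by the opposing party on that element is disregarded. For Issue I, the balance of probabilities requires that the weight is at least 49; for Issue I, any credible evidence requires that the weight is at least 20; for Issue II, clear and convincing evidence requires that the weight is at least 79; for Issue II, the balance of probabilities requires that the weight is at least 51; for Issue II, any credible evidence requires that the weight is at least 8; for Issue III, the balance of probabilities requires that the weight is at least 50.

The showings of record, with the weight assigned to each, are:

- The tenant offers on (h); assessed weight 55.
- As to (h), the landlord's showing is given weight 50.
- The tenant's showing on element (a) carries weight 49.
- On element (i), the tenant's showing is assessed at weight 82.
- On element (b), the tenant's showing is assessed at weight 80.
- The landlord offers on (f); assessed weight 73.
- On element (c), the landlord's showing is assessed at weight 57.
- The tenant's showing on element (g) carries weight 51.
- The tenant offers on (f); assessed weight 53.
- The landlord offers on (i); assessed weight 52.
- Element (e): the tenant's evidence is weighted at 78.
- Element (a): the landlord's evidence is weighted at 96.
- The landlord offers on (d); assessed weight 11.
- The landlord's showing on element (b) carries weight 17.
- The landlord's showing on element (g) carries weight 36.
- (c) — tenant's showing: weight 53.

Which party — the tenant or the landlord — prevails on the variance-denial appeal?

landlord

— Issue I —
Stage I.1 (tenant, the balance of probabilities, weight is at least 49): (a) 49 (landlord's 96 disregarded) ≥ 49 — meets.
  All elements met. The burden passes to the landlord.
Stage I.2 (landlord, any credible evidence, weight is at least 20): (b) 17 (tenant's 80 disregarded) < 20 — fails.
  The landlord does not carry Stage I.2.
The analysis ends at Stage I.2; the tenant prevails on this issue.
— Issue II —
At Stage II.1 the tenant must meet the balance of probabilities (weight is at least 51): on (c) the weight is 53 (the landlord's 57 is given no effect), ≥ 51, so (c) meets the standard.
  Stage II.1 is satisfied; the onus moves to the landlord.
At Stage II.2 the landlord must meet any credible evidence (weight is at least 8): on (d) the weight is 11, which does reach 8, so (d) meets the standard.
  All elements met. The burden passes to the tenant.
At Stage II.3 the tenant must meet clear and convincing evidence (weight is at least 79): on (e) the weight is 78, which does not reach 79, so (e) does not meet the standard.
  The tenant does not carry Stage II.3.
So the landlord prevails on this issue.
— Issue III —
Stage III.1 — burden on tenant; standard: the balance of probabilities (weight is at least 50).
    (f): 53 (landlord's 73 disregarded) ≥ 50 [met]
    (g): 51 (landlord's 36 disregarded) ≥ 50 [met]
  Stage III.1 is satisfied; the onus moves to the landlord.
Stage III.2 — burden on landlord; standard: the balance of probabilities (weight is at least 50).
    (h): 50 (tenant's 55 disregarded) ≥ 50 [met]
    (i): 52 (tenant's 82 disregarded) ≥ 50 [met]
  All elements met at the final stage.
Every stage carried; the landlord prevails on this issue.
Per-issue: Issue I → tenant; Issue II → landlord; Issue III → landlord. The tenant must prevail on a majority of issues; overall, the landlord prevails.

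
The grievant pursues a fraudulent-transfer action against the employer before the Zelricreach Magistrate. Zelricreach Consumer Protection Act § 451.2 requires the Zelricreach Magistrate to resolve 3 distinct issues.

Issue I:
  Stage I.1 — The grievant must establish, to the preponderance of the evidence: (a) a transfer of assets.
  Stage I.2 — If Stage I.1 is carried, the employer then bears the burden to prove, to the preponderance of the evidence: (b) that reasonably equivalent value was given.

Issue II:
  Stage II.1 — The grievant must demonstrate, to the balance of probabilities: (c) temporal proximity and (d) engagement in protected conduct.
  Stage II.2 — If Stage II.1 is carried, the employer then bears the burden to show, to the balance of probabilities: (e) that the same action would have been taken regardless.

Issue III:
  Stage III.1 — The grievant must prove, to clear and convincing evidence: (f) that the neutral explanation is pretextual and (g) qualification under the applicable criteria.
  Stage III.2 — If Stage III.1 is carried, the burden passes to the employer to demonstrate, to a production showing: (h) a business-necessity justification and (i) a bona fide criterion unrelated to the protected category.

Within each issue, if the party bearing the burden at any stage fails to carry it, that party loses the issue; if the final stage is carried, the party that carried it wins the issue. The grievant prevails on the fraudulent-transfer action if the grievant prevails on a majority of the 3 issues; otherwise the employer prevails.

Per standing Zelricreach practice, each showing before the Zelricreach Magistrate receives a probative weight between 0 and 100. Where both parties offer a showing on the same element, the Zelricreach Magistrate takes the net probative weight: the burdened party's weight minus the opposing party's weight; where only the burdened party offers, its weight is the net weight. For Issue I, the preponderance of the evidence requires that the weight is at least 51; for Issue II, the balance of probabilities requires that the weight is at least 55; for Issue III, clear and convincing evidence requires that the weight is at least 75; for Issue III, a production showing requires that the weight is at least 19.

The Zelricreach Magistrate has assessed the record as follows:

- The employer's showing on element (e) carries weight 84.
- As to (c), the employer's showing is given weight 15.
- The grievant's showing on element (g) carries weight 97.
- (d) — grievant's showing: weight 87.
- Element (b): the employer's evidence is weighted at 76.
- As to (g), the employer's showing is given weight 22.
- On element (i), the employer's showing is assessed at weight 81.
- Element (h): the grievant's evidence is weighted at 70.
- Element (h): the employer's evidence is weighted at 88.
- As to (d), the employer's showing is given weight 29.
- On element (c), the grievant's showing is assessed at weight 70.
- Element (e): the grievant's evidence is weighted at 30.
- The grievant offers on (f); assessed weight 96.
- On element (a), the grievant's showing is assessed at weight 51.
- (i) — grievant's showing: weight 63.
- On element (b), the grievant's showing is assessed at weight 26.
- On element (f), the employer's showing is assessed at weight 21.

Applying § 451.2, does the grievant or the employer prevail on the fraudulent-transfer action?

grievant

— Issue I —
Stage I.1 — burden on grievant; standard: the preponderance of the evidence (weight is at least 51).
    (a): 51 ≥ 51 [met]
  Stage I.1 is satisfied; the onus moves to the employer.
Stage I.2 — burden on employer; standard: the preponderance of the evidence (weight is at least 51).
    (b): 76 − 26 = 50 < 51 [not met]
  Not every element is met, so the employer fails to carry Stage I.2.
The analysis ends at Stage I.2; the grievant prevails on this issue.
— Issue II —
Stage II.1 (grievant, the balance of probabilities, weight is at least 55): (c) net 70−15=55 ≥ 55 — meets; (d) net 87−29=58 ≥ 55 — meets.
  All elements met. The burden passes to the employer.
Stage II.2 (employer, the balance of probabilities, weight is at least 55): (e) net 84−30=54 < 55 — fails.
  Stage II.2 not carried; the employer fails its burden.
So the grievant prevails on this issue.
— Issue III —
Stage III.1 — burden on grievant; standard: clear and convincing evidence (weight is at least 75).
    (f): 96 − 21 = 75 ≥ 75 [met]
    (g): 97 − 22 = 75 ≥ 75 [met]
  The grievant carries Stage III.1; the employer now bears the burden.
Stage III.2 — burden on employer; standard: a production showing (weight is at least 19).
    (h): 88 − 70 = 18 < 19 [not met]
    (i): 81 − 63 = 18 < 19 [not met]
  Not every element is met, so the employer fails to carry Stage III.2.
The analysis ends at Stage III.2; the grievant prevails on this issue.
Per-issue: Issue I → grievant; Issue II → grievant; Issue III → grievant. The grievant must prevail on a majority of issues; overall, the grievant prevails.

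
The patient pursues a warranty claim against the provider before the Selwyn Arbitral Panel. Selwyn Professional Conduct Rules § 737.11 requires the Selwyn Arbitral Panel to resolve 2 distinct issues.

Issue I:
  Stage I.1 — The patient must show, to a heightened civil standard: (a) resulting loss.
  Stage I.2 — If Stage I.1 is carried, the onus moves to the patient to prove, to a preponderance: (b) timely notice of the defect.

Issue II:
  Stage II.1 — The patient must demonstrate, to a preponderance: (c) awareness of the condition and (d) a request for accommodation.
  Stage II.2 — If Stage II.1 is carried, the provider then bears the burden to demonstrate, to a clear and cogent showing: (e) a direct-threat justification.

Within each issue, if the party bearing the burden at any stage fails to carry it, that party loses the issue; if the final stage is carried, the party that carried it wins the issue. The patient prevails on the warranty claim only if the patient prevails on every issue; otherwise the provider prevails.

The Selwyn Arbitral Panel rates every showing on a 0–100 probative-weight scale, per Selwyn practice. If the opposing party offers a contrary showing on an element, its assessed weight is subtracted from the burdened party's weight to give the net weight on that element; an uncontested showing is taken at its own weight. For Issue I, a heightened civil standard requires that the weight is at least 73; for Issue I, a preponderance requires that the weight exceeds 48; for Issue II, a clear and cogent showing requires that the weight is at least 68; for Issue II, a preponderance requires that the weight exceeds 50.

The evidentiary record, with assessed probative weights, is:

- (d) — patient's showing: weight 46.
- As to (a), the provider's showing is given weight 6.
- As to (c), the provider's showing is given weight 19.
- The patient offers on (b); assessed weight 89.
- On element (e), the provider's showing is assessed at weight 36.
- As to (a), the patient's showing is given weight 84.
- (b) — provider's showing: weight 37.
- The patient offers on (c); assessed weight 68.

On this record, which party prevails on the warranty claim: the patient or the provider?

provider

— Issue I —
At Stage I.1 the patient must meet a heightened civil standard (weight is at least 73): on (a) the weight is 84 less the opposing 6 gives net 78, ≥ 73, so (a) meets the standard.
  Stage I.1 is satisfied; the patient continues to bear the burden.
At Stage I.2 the patient must meet a preponderance (weight exceeds 48): on (b) the weight is 89 less the opposing 37 gives net 52, which does exceed 48, so (b) meets the standard.
  The patient carries the last stage.
Every stage carried; the patient prevails on this issue.
— Issue II —
Stage II.1 (patient, a preponderance, weight exceeds 50): (c) net 68−19=49 ≤ 50 — fails; (d) 46 ≤ 50 — fails.
  Stage II.1 not carried; the patient fails its burden.
The provider prevails on this issue.
Per-issue: Issue I → patient; Issue II → provider. The patient must prevail on every issue; overall, the provider prevails.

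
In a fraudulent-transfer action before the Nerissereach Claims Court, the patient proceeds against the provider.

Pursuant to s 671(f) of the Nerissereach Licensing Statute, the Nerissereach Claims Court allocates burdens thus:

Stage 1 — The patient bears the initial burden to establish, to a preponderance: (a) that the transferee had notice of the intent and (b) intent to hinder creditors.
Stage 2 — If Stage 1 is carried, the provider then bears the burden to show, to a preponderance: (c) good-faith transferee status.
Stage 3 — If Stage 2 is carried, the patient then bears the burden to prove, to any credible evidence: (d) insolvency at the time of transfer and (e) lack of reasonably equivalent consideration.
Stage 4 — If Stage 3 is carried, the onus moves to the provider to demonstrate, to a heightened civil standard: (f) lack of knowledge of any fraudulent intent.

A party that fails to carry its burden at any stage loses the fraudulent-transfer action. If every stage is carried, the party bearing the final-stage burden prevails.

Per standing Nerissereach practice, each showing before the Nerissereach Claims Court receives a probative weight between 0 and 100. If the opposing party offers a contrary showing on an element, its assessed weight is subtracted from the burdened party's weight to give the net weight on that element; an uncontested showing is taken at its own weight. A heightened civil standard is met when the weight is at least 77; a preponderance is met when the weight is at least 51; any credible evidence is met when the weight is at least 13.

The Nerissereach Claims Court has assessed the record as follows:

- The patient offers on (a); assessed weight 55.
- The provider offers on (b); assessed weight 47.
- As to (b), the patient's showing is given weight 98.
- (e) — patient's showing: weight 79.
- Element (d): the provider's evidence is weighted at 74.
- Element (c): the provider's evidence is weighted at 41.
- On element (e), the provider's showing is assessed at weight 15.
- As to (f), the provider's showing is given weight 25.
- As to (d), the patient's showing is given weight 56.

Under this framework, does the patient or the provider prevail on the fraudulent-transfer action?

At Stage 1 the patient must meet a preponderance (weight is at least 51): on (a) the weight is 55, ≥ 51, so (a) meets the standard; on (b) the weight is 98 less the opposing 47 gives net 51, ≥ 51, so (b) meets the standard.
  All elements met. The burden passes to the provider.
At Stage 2 the provider must meet a preponderance (weight is at least 51): on (c) the weight is 41, which does not reach 51, so (c) does not meet the standard.
  Stage 2 not carried; the provider fails its burden.
The patient prevails.

patient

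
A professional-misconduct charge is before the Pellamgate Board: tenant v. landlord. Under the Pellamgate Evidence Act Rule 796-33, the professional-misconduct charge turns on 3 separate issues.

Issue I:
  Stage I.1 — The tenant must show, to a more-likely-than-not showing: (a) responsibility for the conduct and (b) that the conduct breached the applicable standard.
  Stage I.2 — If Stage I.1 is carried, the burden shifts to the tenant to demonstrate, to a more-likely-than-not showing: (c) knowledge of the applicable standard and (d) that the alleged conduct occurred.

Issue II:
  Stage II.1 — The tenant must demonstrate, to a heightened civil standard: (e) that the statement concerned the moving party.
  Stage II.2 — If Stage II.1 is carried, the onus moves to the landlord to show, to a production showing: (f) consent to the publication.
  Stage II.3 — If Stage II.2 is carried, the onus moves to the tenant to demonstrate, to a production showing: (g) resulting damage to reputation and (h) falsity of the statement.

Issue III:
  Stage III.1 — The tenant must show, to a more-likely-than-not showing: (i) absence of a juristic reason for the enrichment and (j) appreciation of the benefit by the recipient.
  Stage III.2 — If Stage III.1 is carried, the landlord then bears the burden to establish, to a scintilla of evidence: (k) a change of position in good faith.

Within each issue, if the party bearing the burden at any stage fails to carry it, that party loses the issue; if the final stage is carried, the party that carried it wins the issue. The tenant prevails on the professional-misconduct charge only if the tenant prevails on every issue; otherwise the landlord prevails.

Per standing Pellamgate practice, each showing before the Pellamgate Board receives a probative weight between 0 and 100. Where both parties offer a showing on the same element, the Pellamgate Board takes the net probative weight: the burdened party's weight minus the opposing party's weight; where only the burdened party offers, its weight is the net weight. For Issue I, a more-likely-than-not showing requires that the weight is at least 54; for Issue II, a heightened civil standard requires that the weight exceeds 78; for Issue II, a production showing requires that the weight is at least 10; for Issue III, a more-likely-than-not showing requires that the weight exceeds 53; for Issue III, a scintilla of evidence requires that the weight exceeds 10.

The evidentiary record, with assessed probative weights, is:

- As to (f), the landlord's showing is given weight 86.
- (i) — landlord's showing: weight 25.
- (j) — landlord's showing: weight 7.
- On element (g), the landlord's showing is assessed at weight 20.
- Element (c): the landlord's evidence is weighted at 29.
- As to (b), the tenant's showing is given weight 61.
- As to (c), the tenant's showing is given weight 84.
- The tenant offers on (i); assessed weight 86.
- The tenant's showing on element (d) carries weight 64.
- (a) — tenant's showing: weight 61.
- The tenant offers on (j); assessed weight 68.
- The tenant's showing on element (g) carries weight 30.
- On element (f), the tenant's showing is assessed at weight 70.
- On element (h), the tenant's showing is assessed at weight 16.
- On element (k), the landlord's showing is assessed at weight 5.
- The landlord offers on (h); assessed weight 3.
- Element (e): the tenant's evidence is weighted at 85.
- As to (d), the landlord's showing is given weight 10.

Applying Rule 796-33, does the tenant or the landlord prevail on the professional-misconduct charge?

tenant

— Issue I —
Stage I.1 (tenant, a more-likely-than-not showing, weight is at least 54): (a) 61 ≥ 54 — meets; (b) 61 ≥ 54 — meets.
  Stage I.1 carried; the burden remains with the tenant.
Stage I.2 (tenant, a more-likely-than-not showing, weight is at least 54): (c) net 84−29=55 ≥ 54 — meets; (d) net 64−10=54 ≥ 54 — meets.
  The tenant carries the last stage.
With every stage satisfied, the tenant prevails on this issue.
— Issue II —
Stage II.1 — burden on tenant; standard: a heightened civil standard (weight exceeds 78).
    (e): 85 > 78 [met]
  Stage II.1 carried; the burden shifts to the landlord.
Stage II.2 — burden on landlord; standard: a production showing (weight is at least 10).
    (f): 86 − 70 = 16 ≥ 10 [met]
  Stage II.2 carried; the burden shifts to the tenant.
Stage II.3 — burden on tenant; standard: a production showing (weight is at least 10).
    (g): 30 − 20 = 10 ≥ 10 [met]
    (h): 16 − 3 = 13 ≥ 10 [met]
  The tenant carries the last stage.
With every stage satisfied, the tenant prevails on this issue.
— Issue III —
Stage III.1 (tenant, a more-likely-than-not showing, weight exceeds 53): (i) net 86−25=61 > 53 — meets; (j) net 68−7=61 > 53 — meets.
  The tenant carries Stage III.1; the landlord now bears the burden.
Stage III.2 (landlord, a scintilla of evidence, weight exceeds 10): (k) 5 ≤ 10 — fails.
  The landlord does not carry Stage III.2.
So the tenant prevails on this issue.
Per-issue: Issue I → tenant; Issue II → tenant; Issue III → tenant. The tenant must prevail on every issue; overall, the tenant prevails.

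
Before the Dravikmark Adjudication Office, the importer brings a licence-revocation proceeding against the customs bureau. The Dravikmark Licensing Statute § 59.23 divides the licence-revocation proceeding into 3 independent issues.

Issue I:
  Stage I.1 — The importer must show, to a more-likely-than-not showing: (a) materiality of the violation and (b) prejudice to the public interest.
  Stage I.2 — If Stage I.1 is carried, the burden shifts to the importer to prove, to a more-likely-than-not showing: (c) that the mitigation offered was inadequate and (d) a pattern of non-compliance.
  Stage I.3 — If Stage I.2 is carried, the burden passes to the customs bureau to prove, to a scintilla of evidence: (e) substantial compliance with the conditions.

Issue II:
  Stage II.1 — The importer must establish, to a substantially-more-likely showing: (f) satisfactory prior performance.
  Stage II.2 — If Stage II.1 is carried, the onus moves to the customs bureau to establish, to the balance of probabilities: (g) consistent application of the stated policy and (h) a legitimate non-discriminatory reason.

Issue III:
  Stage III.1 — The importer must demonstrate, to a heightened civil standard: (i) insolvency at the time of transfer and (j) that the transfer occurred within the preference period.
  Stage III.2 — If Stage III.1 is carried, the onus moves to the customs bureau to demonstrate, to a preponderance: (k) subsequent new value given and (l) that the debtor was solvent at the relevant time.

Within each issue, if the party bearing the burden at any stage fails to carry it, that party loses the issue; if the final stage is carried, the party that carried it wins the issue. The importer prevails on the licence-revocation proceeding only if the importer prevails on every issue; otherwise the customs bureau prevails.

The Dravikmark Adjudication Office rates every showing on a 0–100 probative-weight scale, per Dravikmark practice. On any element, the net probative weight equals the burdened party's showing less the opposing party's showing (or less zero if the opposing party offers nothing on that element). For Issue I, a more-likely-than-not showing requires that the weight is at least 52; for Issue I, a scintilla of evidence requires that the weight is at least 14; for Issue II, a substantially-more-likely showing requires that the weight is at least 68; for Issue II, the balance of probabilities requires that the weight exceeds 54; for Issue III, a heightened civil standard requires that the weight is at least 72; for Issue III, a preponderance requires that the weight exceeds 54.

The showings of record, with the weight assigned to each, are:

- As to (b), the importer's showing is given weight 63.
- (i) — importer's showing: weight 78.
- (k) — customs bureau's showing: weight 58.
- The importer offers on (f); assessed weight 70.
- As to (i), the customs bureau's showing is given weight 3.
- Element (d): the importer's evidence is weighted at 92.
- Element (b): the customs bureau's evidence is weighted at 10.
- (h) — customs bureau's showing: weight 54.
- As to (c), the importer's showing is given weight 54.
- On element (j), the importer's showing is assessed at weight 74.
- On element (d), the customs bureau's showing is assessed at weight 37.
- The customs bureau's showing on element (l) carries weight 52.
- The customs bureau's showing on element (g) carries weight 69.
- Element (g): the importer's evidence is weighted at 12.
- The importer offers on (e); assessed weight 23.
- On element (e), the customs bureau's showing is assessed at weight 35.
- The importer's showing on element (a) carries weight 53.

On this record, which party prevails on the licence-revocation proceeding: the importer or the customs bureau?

importer

— Issue I —
Stage I.1 — burden on importer; standard: a more-likely-than-not showing (weight is at least 52).
    (a): 53 ≥ 52 [met]
    (b): 63 − 10 = 53 ≥ 52 [met]
  All elements met. The importer retains the burden for Stage I.2.
Stage I.2 — burden on importer; standard: a more-likely-than-not showing (weight is at least 52).
    (c): 54 ≥ 52 [met]
    (d): 92 − 37 = 55 ≥ 52 [met]
  Stage I.2 is satisfied; the onus moves to the customs bureau.
Stage I.3 — burden on customs bureau; standard: a scintilla of evidence (weight is at least 14).
    (e): 35 − 23 = 12 < 14 [not met]
  Not every element is met, so the customs bureau fails to carry Stage I.3.
The analysis ends at Stage I.3; the importer prevails on this issue.
— Issue II —
Stage II.1 — burden on importer; standard: a substantially-more-likely showing (weight is at least 68).
    (f): 70 ≥ 68 [met]
  All elements met. The burden passes to the customs bureau.
Stage II.2 — burden on customs bureau; standard: the balance of probabilities (weight exceeds 54).
    (g): 69 − 12 = 57 > 54 [met]
    (h): 54 ≤ 54 [not met]
  Not every element is met, so the customs bureau fails to carry Stage II.2.
So the importer prevails on this issue.
— Issue III —
Stage III.1 — burden on importer; standard: a heightened civil standard (weight is at least 72).
    (i): 78 − 3 = 75 ≥ 72 [met]
    (j): 74 ≥ 72 [met]
  Stage III.1 is satisfied; the onus moves to the customs bureau.
Stage III.2 — burden on customs bureau; standard: a preponderance (weight exceeds 54).
    (k): 58 > 54 [met]
    (l): 52 ≤ 54 [not met]
  Not every element is met, so the customs bureau fails to carry Stage III.2.
The importer prevails on this issue.
Per-issue: Issue I → importer; Issue II → importer; Issue III → importer. The importer must prevail on every issue; overall, the importer prevails.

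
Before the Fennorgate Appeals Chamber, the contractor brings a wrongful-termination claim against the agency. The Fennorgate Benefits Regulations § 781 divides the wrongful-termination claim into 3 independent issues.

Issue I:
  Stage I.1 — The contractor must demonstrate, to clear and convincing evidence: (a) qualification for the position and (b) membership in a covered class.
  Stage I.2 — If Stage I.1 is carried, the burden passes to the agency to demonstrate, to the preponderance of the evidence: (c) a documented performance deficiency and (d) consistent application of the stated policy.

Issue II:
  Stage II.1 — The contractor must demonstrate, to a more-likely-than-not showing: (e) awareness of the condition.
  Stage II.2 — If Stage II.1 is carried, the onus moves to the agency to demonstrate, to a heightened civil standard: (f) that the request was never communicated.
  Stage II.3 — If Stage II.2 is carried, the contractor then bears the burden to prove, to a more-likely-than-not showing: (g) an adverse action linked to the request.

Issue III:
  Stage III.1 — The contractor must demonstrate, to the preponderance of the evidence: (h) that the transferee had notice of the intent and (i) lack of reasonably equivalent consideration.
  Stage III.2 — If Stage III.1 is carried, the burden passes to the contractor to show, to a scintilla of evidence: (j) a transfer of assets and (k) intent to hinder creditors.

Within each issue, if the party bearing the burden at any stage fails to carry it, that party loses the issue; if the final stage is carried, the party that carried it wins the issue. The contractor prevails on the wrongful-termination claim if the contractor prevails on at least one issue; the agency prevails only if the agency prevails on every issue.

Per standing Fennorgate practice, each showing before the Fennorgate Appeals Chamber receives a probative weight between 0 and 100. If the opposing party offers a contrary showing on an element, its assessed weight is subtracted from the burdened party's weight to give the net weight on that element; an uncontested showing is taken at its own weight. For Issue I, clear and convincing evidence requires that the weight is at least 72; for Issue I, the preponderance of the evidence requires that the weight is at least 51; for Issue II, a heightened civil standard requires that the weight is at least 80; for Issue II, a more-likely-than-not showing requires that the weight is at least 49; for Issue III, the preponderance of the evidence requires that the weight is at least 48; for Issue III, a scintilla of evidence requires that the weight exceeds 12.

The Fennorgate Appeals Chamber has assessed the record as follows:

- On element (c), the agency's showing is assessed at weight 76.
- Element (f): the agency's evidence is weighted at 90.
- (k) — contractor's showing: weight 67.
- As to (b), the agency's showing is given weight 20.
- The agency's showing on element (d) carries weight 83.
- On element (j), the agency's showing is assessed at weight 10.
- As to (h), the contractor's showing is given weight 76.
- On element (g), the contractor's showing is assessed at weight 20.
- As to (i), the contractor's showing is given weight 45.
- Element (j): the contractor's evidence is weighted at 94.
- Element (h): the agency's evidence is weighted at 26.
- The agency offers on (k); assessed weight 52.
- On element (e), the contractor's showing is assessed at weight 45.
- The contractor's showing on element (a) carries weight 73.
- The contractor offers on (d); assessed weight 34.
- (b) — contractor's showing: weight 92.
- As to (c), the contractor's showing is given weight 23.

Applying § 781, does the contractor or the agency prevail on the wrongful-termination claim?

— Issue I —
Stage I.1 (contractor, clear and convincing evidence, weight is at least 72): (a) 73 ≥ 72 — meets; (b) net 92−20=72 ≥ 72 — meets.
  The contractor carries Stage I.1; the agency now bears the burden.
Stage I.2 (agency, the preponderance of the evidence, weight is at least 51): (c) net 76−23=53 ≥ 51 — meets; (d) net 83−34=49 < 51 — fails.
  The agency does not carry Stage I.2.
So the contractor prevails on this issue.
— Issue II —
Stage II.1 — burden on contractor; standard: a more-likely-than-not showing (weight is at least 49).
    (e): 45 < 49 [not met]
  Not every element is met, so the contractor fails to carry Stage II.1.
The agency prevails on this issue.
— Issue III —
At Stage III.1 the contractor must meet the preponderance of the evidence (weight is at least 48): on (h) the weight is 76 less the opposing 26 gives net 50, which does reach 48, so (h) meets the standard; on (i) the weight is 45, which does not reach 48, so (i) does not meet the standard.
  The contractor does not carry Stage III.1.
The agency prevails on this issue.
Per-issue: Issue I → contractor; Issue II → agency; Issue III → agency. The contractor must prevail on at least one issue; overall, the contractor prevails.

contractor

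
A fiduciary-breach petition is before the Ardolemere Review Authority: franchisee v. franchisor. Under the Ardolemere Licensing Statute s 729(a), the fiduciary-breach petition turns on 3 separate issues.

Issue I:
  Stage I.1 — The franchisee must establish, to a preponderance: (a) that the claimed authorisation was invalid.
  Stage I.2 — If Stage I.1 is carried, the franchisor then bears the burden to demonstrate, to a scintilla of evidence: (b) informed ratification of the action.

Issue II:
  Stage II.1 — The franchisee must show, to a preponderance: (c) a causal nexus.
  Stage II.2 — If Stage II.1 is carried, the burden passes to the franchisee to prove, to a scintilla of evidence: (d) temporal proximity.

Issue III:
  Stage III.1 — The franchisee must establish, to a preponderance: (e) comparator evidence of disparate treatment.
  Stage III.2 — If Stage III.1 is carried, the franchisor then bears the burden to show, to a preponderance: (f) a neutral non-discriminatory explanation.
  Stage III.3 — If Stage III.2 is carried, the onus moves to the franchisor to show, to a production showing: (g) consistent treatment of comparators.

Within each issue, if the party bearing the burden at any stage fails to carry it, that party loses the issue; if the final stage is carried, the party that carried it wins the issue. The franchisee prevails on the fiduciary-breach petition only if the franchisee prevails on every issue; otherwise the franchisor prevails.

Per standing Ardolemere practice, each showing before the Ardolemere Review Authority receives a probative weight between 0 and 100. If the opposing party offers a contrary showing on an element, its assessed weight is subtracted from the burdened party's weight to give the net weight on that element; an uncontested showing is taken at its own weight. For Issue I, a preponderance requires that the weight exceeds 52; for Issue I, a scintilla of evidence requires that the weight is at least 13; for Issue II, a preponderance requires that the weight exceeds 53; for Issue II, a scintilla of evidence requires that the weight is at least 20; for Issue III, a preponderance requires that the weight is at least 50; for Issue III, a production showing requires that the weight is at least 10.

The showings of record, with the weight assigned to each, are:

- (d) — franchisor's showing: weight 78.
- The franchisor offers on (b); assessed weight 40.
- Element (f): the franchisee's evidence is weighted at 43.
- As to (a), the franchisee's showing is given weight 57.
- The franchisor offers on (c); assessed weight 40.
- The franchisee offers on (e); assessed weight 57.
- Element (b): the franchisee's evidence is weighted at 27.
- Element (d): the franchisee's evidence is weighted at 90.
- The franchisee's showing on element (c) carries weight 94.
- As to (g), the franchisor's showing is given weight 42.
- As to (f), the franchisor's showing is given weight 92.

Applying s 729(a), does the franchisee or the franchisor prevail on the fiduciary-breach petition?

franchisor

— Issue I —
Stage I.1 — burden on franchisee; standard: a preponderance (weight exceeds 52).
    (a): 57 > 52 [met]
  All elements met. The burden passes to the franchisor.
Stage I.2 — burden on franchisor; standard: a scintilla of evidence (weight is at least 13).
    (b): 40 − 27 = 13 ≥ 13 [met]
  All elements met at the final stage.
All stages carried — the franchisor prevails on this issue.
— Issue II —
At Stage II.1 the franchisee must meet a preponderance (weight exceeds 53): on (c) the weight is 94 less the opposing 40 gives net 54, which does exceed 53, so (c) meets the standard.
  Stage II.1 is satisfied; the franchisee continues to bear the burden.
At Stage II.2 the franchisee must meet a scintilla of evidence (weight is at least 20): on (d) the weight is 90 less the opposing 78 gives net 12, which does not reach 20, so (d) does not meet the standard.
  Not every element is met, so the franchisee fails to carry Stage II.2.
The analysis ends at Stage II.2; the franchisor prevails on this issue.
— Issue III —
At Stage III.1 the franchisee must meet a preponderance (weight is at least 50): on (e) the weight is 57, which does reach 50, so (e) meets the standard.
  The franchisee carries Stage III.1; the franchisor now bears the burden.
At Stage III.2 the franchisor must meet a preponderance (weight is at least 50): on (f) the weight is 92 less the opposing 43 gives net 49, which does not reach 50, so (f) does not meet the standard.
  The franchisor does not carry Stage III.2.
The franchisee prevails on this issue.
Per-issue: Issue I → franchisor; Issue II → franchisor; Issue III → franchisee. The franchisee must prevail on every issue; overall, the franchisor prevails.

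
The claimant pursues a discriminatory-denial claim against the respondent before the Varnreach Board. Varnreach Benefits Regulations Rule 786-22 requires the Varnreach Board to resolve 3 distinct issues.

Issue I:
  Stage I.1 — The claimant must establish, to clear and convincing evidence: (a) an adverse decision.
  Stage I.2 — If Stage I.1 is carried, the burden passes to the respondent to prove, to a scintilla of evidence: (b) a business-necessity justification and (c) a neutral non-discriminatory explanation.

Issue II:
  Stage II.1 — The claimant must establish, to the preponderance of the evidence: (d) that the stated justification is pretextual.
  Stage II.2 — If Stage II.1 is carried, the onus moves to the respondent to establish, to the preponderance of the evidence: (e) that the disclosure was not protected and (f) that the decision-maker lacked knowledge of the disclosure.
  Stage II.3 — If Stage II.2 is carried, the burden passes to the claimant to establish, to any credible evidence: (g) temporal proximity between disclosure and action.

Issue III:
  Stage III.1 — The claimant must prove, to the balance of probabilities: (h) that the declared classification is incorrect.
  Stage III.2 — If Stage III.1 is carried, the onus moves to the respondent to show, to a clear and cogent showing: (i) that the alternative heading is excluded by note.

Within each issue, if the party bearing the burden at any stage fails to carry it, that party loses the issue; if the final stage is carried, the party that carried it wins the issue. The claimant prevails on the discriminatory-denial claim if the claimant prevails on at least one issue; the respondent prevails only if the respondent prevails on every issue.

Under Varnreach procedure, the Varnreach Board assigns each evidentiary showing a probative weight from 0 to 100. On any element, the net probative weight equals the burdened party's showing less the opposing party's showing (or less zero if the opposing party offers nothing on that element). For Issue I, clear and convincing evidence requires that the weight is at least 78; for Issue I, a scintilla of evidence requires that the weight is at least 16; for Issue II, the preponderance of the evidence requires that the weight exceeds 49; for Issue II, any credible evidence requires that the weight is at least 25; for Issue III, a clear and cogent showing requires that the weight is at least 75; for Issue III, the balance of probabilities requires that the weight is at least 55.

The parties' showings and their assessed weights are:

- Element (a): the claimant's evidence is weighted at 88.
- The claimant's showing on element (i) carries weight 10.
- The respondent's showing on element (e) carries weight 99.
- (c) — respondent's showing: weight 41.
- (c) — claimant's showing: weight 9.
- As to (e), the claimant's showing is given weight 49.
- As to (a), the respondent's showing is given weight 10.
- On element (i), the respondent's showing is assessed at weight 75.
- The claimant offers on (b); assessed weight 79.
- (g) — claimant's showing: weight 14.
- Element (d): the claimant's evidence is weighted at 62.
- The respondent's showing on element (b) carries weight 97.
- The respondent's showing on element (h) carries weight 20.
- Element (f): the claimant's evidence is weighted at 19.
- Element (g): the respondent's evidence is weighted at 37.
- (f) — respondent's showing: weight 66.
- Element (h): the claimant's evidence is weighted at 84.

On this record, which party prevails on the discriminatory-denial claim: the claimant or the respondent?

— Issue I —
Stage I.1 (claimant, clear and convincing evidence, weight is at least 78): (a) net 88−10=78 ≥ 78 — meets.
  The claimant carries Stage I.1; the respondent now bears the burden.
Stage I.2 (respondent, a scintilla of evidence, weight is at least 16): (b) net 97−79=18 ≥ 16 — meets; (c) net 41−9=32 ≥ 16 — meets.
  The respondent carries the last stage.
With every stage satisfied, the respondent prevails on this issue.
— Issue II —
At Stage II.1 the claimant must meet the preponderance of the evidence (weight exceeds 49): on (d) the weight is 62, which does exceed 49, so (d) meets the standard.
  Stage II.1 is satisfied; the onus moves to the respondent.
At Stage II.2 the respondent must meet the preponderance of the evidence (weight exceeds 49): on (e) the weight is 99 less the opposing 49 gives net 50, > 49, so (e) meets the standard; on (f) the weight is 66 less the opposing 19 gives net 47, which does not exceed 49, so (f) does not meet the standard.
  The respondent does not carry Stage II.2.
So the claimant prevails on this issue.
— Issue III —
Stage III.1 (claimant, the balance of probabilities, weight is at least 55): (h) net 84−20=64 ≥ 55 — meets.
  Stage III.1 is satisfied; the onus moves to the respondent.
Stage III.2 (respondent, a clear and cogent showing, weight is at least 75): (i) net 75−10=65 < 75 — fails.
  Stage III.2 not carried; the respondent fails its burden.
The claimant prevails on this issue.
Per-issue: Issue I → respondent; Issue II → claimant; Issue III → claimant. The claimant must prevail on at least one issue; overall, the claimant prevails.

claimant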